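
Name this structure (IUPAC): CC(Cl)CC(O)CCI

5-chloro-1-iodohexan-3-ol

The longest carbon chain that includes the –OH group has 6 carbons, so the parent hydride is hexane.
An alcohol (–OH) is the principal characteristic group, giving the suffix -ol.
Choose the numbering such that numbering from this end puts the hydroxyl group at C-3 rather than C-4.
With this numbering: the hydroxyl at C-3; a chloro group at C-5; an iodo group at C-1.
Prefixes are listed alphabetically: chloro, iodo.
Assembling the pieces gives 5-chloro-1-iodohexan-3-ol.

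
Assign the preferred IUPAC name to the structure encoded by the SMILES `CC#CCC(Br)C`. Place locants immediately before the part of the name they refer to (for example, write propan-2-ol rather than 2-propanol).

The longest carbon chain that includes the multiple bond has 6 carbons, so the parent hydride is hexane.
A C≡C triple bond in the chain gives the infix -yne-.
Choose the numbering such that numbering from this end puts the triple bond at C-2 rather than C-4.
That gives the triple bond between C-2 and C-3; a bromo group at C-5.
Assembling the pieces gives 5-bromohex-2-yne.

5-bromohex-2-yne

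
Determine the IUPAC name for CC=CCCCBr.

6-bromohex-2-ene

The longest carbon chain that includes the multiple bond has 6 carbons, so the parent hydride is hexane.
The chain contains a C=C double bond, so the unsaturation ending is -ene.
Choose the numbering such that numbering from this end puts the double bond at C-2 rather than C-4.
This places the double bond between C-2 and C-3; a bromo group at C-6.
Putting it together: 6-bromohex-2-ene.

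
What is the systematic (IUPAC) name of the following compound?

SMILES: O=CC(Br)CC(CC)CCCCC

Counting along the main chain through the –CHO group gives 9 carbons: the parent is nonane.
An aldehyde (terminal –CHO) is the principal characteristic group, giving the suffix -al.
The numbering direction is chosen so that the aldehyde carbon is C-1 by definition.
That gives a bromo group at C-2; an ethyl group at C-4.
Substituent prefixes are cited in alphabetical order (multiplying prefixes like di-/tri- are ignored for ordering).
Assembling the pieces gives 2-bromo-4-ethylnonanal.

2-bromo-4-ethylnonanal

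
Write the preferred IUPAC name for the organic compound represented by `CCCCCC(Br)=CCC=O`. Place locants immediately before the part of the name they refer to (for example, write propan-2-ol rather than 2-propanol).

Counting along the main chain through the –CHO group and the multiple bond gives 9 carbons: the parent is nonane.
An aldehyde (terminal –CHO) is the principal characteristic group, giving the suffix -al.
The chain contains a C=C double bond, so the unsaturation ending is -ene.
Choose the numbering such that the aldehyde carbon is C-1 by definition.
With this numbering: the double bond between C-3 and C-4; a bromo group at C-4.
The name is 4-bromonon-3-enal.

4-bromonon-3-enal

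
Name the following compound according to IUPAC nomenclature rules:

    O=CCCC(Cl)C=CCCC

The longest chain bearing the –CHO group and the multiple bond is 9 carbons long (nonane).
The principal characteristic group is an aldehyde (terminal –CHO), named with the suffix -al.
The chain contains a C=C double bond, so the unsaturation ending is -ene.
Number the chain so that the aldehyde carbon is C-1 by definition.
That gives the double bond between C-5 and C-6; a chloro group at C-4.
Assembling the pieces gives 4-chloronon-5-enal.

4-chloronon-5-enal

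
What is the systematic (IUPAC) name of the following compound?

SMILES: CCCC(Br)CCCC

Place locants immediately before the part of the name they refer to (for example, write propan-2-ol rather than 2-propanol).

4-bromooctane

The longest carbon chain is 8 atoms: the parent is octane.
Choose the numbering such that the substituent locant set {4} is lower than {5} at the first point of difference.
With this numbering: a bromo group at C-4.
The name is 4-bromooctane.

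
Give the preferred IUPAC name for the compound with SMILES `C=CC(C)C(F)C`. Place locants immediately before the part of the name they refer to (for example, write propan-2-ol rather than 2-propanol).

4-fluoro-3-methylpent-1-ene

Counting along the main chain through the multiple bond gives 5 carbons: the parent is pentane.
A C=C double bond in the chain gives the infix -ene-.
The numbering direction is chosen so that numbering from this end puts the double bond at C-1 rather than C-4.
With this numbering: the double bond between C-1 and C-2; a fluoro group at C-4; a methyl group at C-3.
Prefixes are listed alphabetically: fluoro, methyl.
Assembling the pieces gives 4-fluoro-3-methylpent-1-ene.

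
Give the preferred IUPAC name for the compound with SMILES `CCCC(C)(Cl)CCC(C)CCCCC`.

4-chloro-4,7-dimethyldodecane

The longest continuous carbon chain has 12 atoms, so the parent hydride is dodecane.
The numbering direction is chosen so that the substituent locant set {4,4,7} is lower than {6,9,9} at the first point of difference.
With this numbering: a chloro group at C-4; methyl groups at C-4 and C-7.
Prefixes are listed alphabetically: chloro, methyl.
Assembling the pieces gives 4-chloro-4,7-dimethyldodecane.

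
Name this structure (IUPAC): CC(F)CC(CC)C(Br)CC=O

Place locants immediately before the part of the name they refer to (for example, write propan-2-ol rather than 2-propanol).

The longest carbon chain that includes the –CHO group has 7 carbons, so the parent hydride is heptane.
The highest-priority functional group is an aldehyde (terminal –CHO), so the name ends in -al.
The numbering direction is chosen so that the aldehyde carbon is C-1 by definition.
That gives a bromo group at C-3; an ethyl group at C-4; a fluoro group at C-6.
Substituent prefixes are cited in alphabetical order (multiplying prefixes like di-/tri- are ignored for ordering).
The name is 3-bromo-4-ethyl-6-fluoroheptanal.

3-bromo-4-ethyl-6-fluoroheptanal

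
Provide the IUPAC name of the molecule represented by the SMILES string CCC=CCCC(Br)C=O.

The longest carbon chain that includes the –CHO group and the multiple bond has 8 carbons, so the parent hydride is octane.
An aldehyde (terminal –CHO) is the principal characteristic group, giving the suffix -al.
A C=C double bond in the chain gives the infix -ene-.
Number the chain so that the aldehyde carbon is C-1 by definition.
This places the double bond between C-5 and C-6; a bromo group at C-2.
Putting it together: 2-bromooct-5-enal.

2-bromooct-5-enal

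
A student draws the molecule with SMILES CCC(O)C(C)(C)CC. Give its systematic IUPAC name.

4,4-dimethylhexan-3-ol

The longest chain bearing the –OH group is 6 carbons long (hexane).
The principal characteristic group is an alcohol (–OH), named with the suffix -ol.
Number the chain so that numbering from this end puts the hydroxyl group at C-3 rather than C-4.
That gives the hydroxyl at C-3; two methyl groups at C-4.
Putting it together: 4,4-dimethylhexan-3-ol.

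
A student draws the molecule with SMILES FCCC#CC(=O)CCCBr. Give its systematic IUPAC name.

1-bromo-8-fluorooct-5-yn-4-one

The longest chain bearing the carbonyl and the multiple bond is 8 carbons long (octane).
The principal characteristic group is a ketone (C=O on an internal carbon), named with the suffix -one.
A C≡C triple bond in the chain gives the infix -yne-.
Number the chain so that numbering from this end puts the carbonyl group at C-4 rather than C-5.
That gives the carbonyl at C-4; the triple bond between C-5 and C-6; a bromo group at C-1; a fluoro group at C-8.
Substituent prefixes are cited in alphabetical order (multiplying prefixes like di-/tri- are ignored for ordering).
The name is 1-bromo-8-fluorooct-5-yn-4-one.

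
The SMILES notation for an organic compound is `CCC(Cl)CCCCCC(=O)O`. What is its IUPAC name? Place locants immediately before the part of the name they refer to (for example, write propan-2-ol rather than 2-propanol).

7-chlorononanoic acid

The longest carbon chain that includes the –COOH group has 9 carbons, so the parent hydride is nonane.
The principal characteristic group is a carboxylic acid (terminal –COOH), named with the suffix -oic acid.
Number the chain so that the carboxylic acid carbon is C-1 by definition.
This places a chloro group at C-7.
Assembling the pieces gives 7-chlorononanoic acid.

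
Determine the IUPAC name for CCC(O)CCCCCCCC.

undecan-3-ol

The longest chain bearing the –OH group is 11 carbons long (undecane).
An alcohol (–OH) is the principal characteristic group, giving the suffix -ol.
Choose the numbering such that numbering from this end puts the hydroxyl group at C-3 rather than C-9.
This places the hydroxyl at C-3.
Assembling the pieces gives undecan-3-ol.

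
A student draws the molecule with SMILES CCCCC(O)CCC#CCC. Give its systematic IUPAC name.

undec-8-yn-5-ol

The longest carbon chain that includes the –OH group and the multiple bond has 11 carbons, so the parent hydride is undecane.
The highest-priority functional group is an alcohol (–OH), so the name ends in -ol.
The chain contains a C≡C triple bond, so the unsaturation ending is -yne.
The numbering direction is chosen so that numbering from this end puts the hydroxyl group at C-5 rather than C-7.
With this numbering: the hydroxyl at C-5; the triple bond between C-8 and C-9.
Assembling the pieces gives undec-8-yn-5-ol.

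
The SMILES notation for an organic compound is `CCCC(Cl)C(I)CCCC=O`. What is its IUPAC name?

6-chloro-5-iodononanal

Counting along the main chain through the –CHO group gives 9 carbons: the parent is nonane.
The highest-priority functional group is an aldehyde (terminal –CHO), so the name ends in -al.
Number the chain so that the aldehyde carbon is C-1 by definition.
With this numbering: a chloro group at C-6; an iodo group at C-5.
Substituent prefixes are cited in alphabetical order (multiplying prefixes like di-/tri- are ignored for ordering).
The name is 6-chloro-5-iodononanal.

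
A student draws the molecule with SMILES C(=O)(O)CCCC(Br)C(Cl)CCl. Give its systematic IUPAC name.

The longest chain bearing the –COOH group is 7 carbons long (heptane).
The principal characteristic group is a carboxylic acid (terminal –COOH), named with the suffix -oic acid.
Number the chain so that the carboxylic acid carbon is C-1 by definition.
This places a bromo group at C-5; chloro groups at C-6 and C-7.
Substituent prefixes are cited in alphabetical order (multiplying prefixes like di-/tri- are ignored for ordering).
The name is 5-bromo-6,7-dichloroheptanoic acid.

5-bromo-6,7-dichloroheptanoic acid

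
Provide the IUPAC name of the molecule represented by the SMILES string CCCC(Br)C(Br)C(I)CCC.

The longest continuous carbon chain has 9 atoms, so the parent hydride is nonane.
Choose the numbering such that the locant sets are identical either way, so the alphabetically earlier bromo substituent takes the lower locants ({4,5} rather than {5,6}, first differing at 4 vs 5).
With this numbering: bromo groups at C-4 and C-5; an iodo group at C-6.
Substituent prefixes are cited in alphabetical order (multiplying prefixes like di-/tri- are ignored for ordering).
Assembling the pieces gives 4,5-dibromo-6-iodononane.

4,5-dibromo-6-iodononane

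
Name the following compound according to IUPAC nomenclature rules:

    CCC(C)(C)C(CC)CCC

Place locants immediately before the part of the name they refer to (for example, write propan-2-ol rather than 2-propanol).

4-ethyl-3,3-dimethylheptane

The longest continuous carbon chain has 7 atoms, so the parent hydride is heptane.
The numbering direction is chosen so that the substituent locant set {3,3,4} is lower than {4,5,5} at the first point of difference.
That gives an ethyl group at C-4; two methyl groups at C-3.
The substituents are ordered alphabetically, ignoring any di-/tri- multipliers.
Assembling the pieces gives 4-ethyl-3,3-dimethylheptane.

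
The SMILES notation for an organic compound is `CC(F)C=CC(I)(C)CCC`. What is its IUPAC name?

Counting along the main chain through the multiple bond gives 8 carbons: the parent is octane.
There is one C=C double bond, indicated by the ending -ene.
The numbering direction is chosen so that numbering from this end puts the double bond at C-3 rather than C-5.
With this numbering: the double bond between C-3 and C-4; a fluoro group at C-2; an iodo group at C-5; a methyl group at C-5.
Substituent prefixes are cited in alphabetical order (multiplying prefixes like di-/tri- are ignored for ordering).
Assembling the pieces gives 2-fluoro-5-iodo-5-methyloct-3-ene.

2-fluoro-5-iodo-5-methyloct-3-ene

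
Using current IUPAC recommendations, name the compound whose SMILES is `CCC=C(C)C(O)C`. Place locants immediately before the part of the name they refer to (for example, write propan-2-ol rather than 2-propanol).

The longest carbon chain that includes the –OH group and the multiple bond has 6 carbons, so the parent hydride is hexane.
The highest-priority functional group is an alcohol (–OH), so the name ends in -ol.
There is one C=C double bond, indicated by the ending -ene.
Number the chain so that numbering from this end puts the hydroxyl group at C-2 rather than C-5.
With this numbering: the hydroxyl at C-2; the double bond between C-3 and C-4; a methyl group at C-3.
Putting it together: 3-methylhex-3-en-2-ol.

3-methylhex-3-en-2-ol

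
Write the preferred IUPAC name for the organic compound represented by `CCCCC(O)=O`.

pentanoic acid

The longest chain bearing the –COOH group is 5 carbons long (pentane).
The highest-priority functional group is a carboxylic acid (terminal –COOH), so the name ends in -oic acid.
Choose the numbering such that the carboxylic acid carbon is C-1 by definition.
Assembling the pieces gives pentanoic acid.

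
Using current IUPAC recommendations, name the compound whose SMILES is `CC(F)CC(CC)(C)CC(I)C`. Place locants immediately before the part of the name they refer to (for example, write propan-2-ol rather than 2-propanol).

The longest carbon chain is 7 atoms: the parent is heptane.
The numbering direction is chosen so that the locant sets are identical either way, so the alphabetically earlier fluoro substituent takes the lower locant (2 rather than 6).
That gives an ethyl group at C-4; a fluoro group at C-2; an iodo group at C-6; a methyl group at C-4.
The substituents are ordered alphabetically, ignoring any di-/tri- multipliers.
Putting it together: 4-ethyl-2-fluoro-6-iodo-4-methylheptane.

4-ethyl-2-fluoro-6-iodo-4-methylheptane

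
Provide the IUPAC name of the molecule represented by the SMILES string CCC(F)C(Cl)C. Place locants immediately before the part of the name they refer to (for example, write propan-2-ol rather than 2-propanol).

2-chloro-3-fluoropentane

The longest carbon chain is 5 atoms: the parent is pentane.
The numbering direction is chosen so that the substituent locant set {2,3} is lower than {3,4} at the first point of difference.
That gives a chloro group at C-2; a fluoro group at C-3.
The substituents are ordered alphabetically, ignoring any di-/tri- multipliers.
Assembling the pieces gives 2-chloro-3-fluoropentane.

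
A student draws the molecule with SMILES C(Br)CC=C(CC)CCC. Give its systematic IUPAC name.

Counting along the main chain through the multiple bond gives 7 carbons: the parent is heptane.
There is one C=C double bond, indicated by the ending -ene.
Number the chain so that numbering from this end puts the double bond at C-3 rather than C-4.
That gives the double bond between C-3 and C-4; a bromo group at C-1; an ethyl group at C-4.
Substituent prefixes are cited in alphabetical order (multiplying prefixes like di-/tri- are ignored for ordering).
The name is 1-bromo-4-ethylhept-3-ene.

1-bromo-4-ethylhept-3-ene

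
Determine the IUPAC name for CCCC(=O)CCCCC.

The longest carbon chain that includes the carbonyl has 9 carbons, so the parent hydride is nonane.
The highest-priority functional group is a ketone (C=O on an internal carbon), so the name ends in -one.
Number the chain so that numbering from this end puts the carbonyl group at C-4 rather than C-6.
That gives the carbonyl at C-4.
The name is nonan-4-one.

nonan-4-one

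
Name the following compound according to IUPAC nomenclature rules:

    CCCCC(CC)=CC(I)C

4-ethyl-2-iodooct-3-ene

The longest carbon chain that includes the multiple bond has 8 carbons, so the parent hydride is octane.
There is one C=C double bond, indicated by the ending -ene.
Number the chain so that numbering from this end puts the double bond at C-3 rather than C-5.
This places the double bond between C-3 and C-4; an ethyl group at C-4; an iodo group at C-2.
The substituents are ordered alphabetically, ignoring any di-/tri- multipliers.
The name is 4-ethyl-2-iodooct-3-ene.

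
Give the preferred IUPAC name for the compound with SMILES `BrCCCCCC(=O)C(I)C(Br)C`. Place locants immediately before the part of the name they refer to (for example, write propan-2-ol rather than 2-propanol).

2,9-dibromo-3-iodononan-4-one

The longest carbon chain that includes the carbonyl has 9 carbons, so the parent hydride is nonane.
A ketone (C=O on an internal carbon) is the principal characteristic group, giving the suffix -one.
Choose the numbering such that numbering from this end puts the carbonyl group at C-4 rather than C-6.
That gives the carbonyl at C-4; bromo groups at C-2 and C-9; an iodo group at C-3.
Prefixes are listed alphabetically: bromo, iodo.
Putting it together: 2,9-dibromo-3-iodononan-4-one.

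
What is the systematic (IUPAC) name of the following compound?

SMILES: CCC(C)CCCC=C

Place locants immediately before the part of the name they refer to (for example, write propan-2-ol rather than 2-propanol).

6-methyloct-1-ene

The longest carbon chain that includes the multiple bond has 8 carbons, so the parent hydride is octane.
There is one C=C double bond, indicated by the ending -ene.
Choose the numbering such that numbering from this end puts the double bond at C-1 rather than C-7.
This places the double bond between C-1 and C-2; a methyl group at C-6.
The name is 6-methyloct-1-ene.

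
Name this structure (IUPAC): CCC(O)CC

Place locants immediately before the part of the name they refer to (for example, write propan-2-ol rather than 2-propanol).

The longest chain bearing the –OH group is 5 carbons long (pentane).
The principal characteristic group is an alcohol (–OH), named with the suffix -ol.
Numbering from either end gives identical locants here.
This places the hydroxyl at C-3.
Putting it together: pentan-3-ol.

pentan-3-ol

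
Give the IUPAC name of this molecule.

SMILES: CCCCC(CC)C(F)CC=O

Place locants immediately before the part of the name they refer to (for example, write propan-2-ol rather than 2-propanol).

4-ethyl-3-fluorooctanal

The longest chain bearing the –CHO group is 8 carbons long (octane).
An aldehyde (terminal –CHO) is the principal characteristic group, giving the suffix -al.
Choose the numbering such that the aldehyde carbon is C-1 by definition.
With this numbering: an ethyl group at C-4; a fluoro group at C-3.
Substituent prefixes are cited in alphabetical order (multiplying prefixes like di-/tri- are ignored for ordering).
Assembling the pieces gives 4-ethyl-3-fluorooctanal.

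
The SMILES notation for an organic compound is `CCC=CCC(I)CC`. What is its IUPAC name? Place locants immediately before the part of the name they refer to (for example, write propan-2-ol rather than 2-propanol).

6-iodooct-3-ene

Counting along the main chain through the multiple bond gives 8 carbons: the parent is octane.
There is one C=C double bond, indicated by the ending -ene.
Choose the numbering such that numbering from this end puts the double bond at C-3 rather than C-5.
With this numbering: the double bond between C-3 and C-4; an iodo group at C-6.
The name is 6-iodooct-3-ene.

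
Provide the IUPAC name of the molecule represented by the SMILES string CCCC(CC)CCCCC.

4-ethylnonane

The longest continuous carbon chain has 9 atoms, so the parent hydride is nonane.
Choose the numbering such that the substituent locant set {4} is lower than {6} at the first point of difference.
With this numbering: an ethyl group at C-4.
Assembling the pieces gives 4-ethylnonane.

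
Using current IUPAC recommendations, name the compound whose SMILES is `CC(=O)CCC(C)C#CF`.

The longest carbon chain that includes the carbonyl and the multiple bond has 7 carbons, so the parent hydride is heptane.
The principal characteristic group is a ketone (C=O on an internal carbon), named with the suffix -one.
There is one C≡C triple bond, indicated by the ending -yne.
The numbering direction is chosen so that numbering from this end puts the carbonyl group at C-2 rather than C-6.
That gives the carbonyl at C-2; the triple bond between C-6 and C-7; a fluoro group at C-7; a methyl group at C-5.
The substituents are ordered alphabetically, ignoring any di-/tri- multipliers.
Assembling the pieces gives 7-fluoro-5-methylhept-6-yn-2-one.

7-fluoro-5-methylhept-6-yn-2-one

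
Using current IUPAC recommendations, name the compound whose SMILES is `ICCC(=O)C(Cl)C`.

4-chloro-1-iodopentan-3-one

The longest chain bearing the carbonyl is 5 carbons long (pentane).
A ketone (C=O on an internal carbon) is the principal characteristic group, giving the suffix -one.
Choose the numbering such that the substituent locant set {1,4} is lower than {2,5} at the first point of difference.
This places the carbonyl at C-3; a chloro group at C-4; an iodo group at C-1.
Prefixes are listed alphabetically: chloro, iodo.
Assembling the pieces gives 4-chloro-1-iodopentan-3-one.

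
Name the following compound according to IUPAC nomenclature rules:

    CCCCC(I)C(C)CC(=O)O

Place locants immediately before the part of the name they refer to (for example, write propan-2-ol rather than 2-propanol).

Counting along the main chain through the –COOH group gives 8 carbons: the parent is octane.
A carboxylic acid (terminal –COOH) is the principal characteristic group, giving the suffix -oic acid.
The numbering direction is chosen so that the carboxylic acid carbon is C-1 by definition.
This places an iodo group at C-4; a methyl group at C-3.
The substituents are ordered alphabetically, ignoring any di-/tri- multipliers.
Putting it together: 4-iodo-3-methyloctanoic acid.

4-iodo-3-methyloctanoic acid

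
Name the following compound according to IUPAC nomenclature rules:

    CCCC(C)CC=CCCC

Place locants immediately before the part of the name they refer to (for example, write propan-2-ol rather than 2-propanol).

Counting along the main chain through the multiple bond gives 10 carbons: the parent is decane.
There is one C=C double bond, indicated by the ending -ene.
Choose the numbering such that numbering from this end puts the double bond at C-4 rather than C-6.
That gives the double bond between C-4 and C-5; a methyl group at C-7.
Assembling the pieces gives 7-methyldec-4-ene.

7-methyldec-4-ene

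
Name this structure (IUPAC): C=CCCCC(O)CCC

non-8-en-4-ol

Counting along the main chain through the –OH group and the multiple bond gives 9 carbons: the parent is nonane.
An alcohol (–OH) is the principal characteristic group, giving the suffix -ol.
The chain contains a C=C double bond, so the unsaturation ending is -ene.
The numbering direction is chosen so that numbering from this end puts the hydroxyl group at C-4 rather than C-6.
This places the hydroxyl at C-4; the double bond between C-8 and C-9.
Assembling the pieces gives non-8-en-4-ol.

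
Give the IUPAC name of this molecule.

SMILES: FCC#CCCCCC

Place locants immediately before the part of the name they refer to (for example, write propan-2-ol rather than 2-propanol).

1-fluorooct-2-yne

Counting along the main chain through the multiple bond gives 8 carbons: the parent is octane.
There is one C≡C triple bond, indicated by the ending -yne.
The numbering direction is chosen so that numbering from this end puts the triple bond at C-2 rather than C-6.
That gives the triple bond between C-2 and C-3; a fluoro group at C-1.
The name is 1-fluorooct-2-yne.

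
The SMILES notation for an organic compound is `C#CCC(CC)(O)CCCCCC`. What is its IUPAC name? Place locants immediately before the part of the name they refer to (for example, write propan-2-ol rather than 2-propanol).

The longest chain bearing the –OH group and the multiple bond is 10 carbons long (decane).
The highest-priority functional group is an alcohol (–OH), so the name ends in -ol.
The chain contains a C≡C triple bond, so the unsaturation ending is -yne.
Choose the numbering such that numbering from this end puts the hydroxyl group at C-4 rather than C-7.
This places the hydroxyl at C-4; the triple bond between C-1 and C-2; an ethyl group at C-4.
Assembling the pieces gives 4-ethyldec-1-yn-4-ol.

4-ethyldec-1-yn-4-ol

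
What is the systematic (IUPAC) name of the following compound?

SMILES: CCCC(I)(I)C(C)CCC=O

The longest carbon chain that includes the –CHO group has 8 carbons, so the parent hydride is octane.
An aldehyde (terminal –CHO) is the principal characteristic group, giving the suffix -al.
Number the chain so that the aldehyde carbon is C-1 by definition.
With this numbering: two iodo groups at C-5; a methyl group at C-4.
Substituent prefixes are cited in alphabetical order (multiplying prefixes like di-/tri- are ignored for ordering).
The name is 5,5-diiodo-4-methyloctanal.

5,5-diiodo-4-methyloctanal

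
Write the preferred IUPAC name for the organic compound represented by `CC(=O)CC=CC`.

hex-4-en-2-one

Counting along the main chain through the carbonyl and the multiple bond gives 6 carbons: the parent is hexane.
The principal characteristic group is a ketone (C=O on an internal carbon), named with the suffix -one.
There is one C=C double bond, indicated by the ending -ene.
Number the chain so that numbering from this end puts the carbonyl group at C-2 rather than C-5.
This places the carbonyl at C-2; the double bond between C-4 and C-5.
The name is hex-4-en-2-one.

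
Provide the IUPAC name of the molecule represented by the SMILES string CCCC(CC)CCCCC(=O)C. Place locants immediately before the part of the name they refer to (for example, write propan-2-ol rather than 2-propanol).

The longest carbon chain that includes the carbonyl has 10 carbons, so the parent hydride is decane.
The highest-priority functional group is a ketone (C=O on an internal carbon), so the name ends in -one.
Number the chain so that numbering from this end puts the carbonyl group at C-2 rather than C-9.
With this numbering: the carbonyl at C-2; an ethyl group at C-7.
The name is 7-ethyldecan-2-one.

7-ethyldecan-2-one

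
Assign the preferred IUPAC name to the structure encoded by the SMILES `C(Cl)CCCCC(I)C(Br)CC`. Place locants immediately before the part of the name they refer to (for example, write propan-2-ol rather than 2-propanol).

7-bromo-1-chloro-6-iodononane

The longest carbon chain is 9 atoms: the parent is nonane.
Number the chain so that the substituent locant set {1,6,7} is lower than {3,4,9} at the first point of difference.
This places a bromo group at C-7; a chloro group at C-1; an iodo group at C-6.
Prefixes are listed alphabetically: bromo, chloro, iodo.
Assembling the pieces gives 7-bromo-1-chloro-6-iodononane.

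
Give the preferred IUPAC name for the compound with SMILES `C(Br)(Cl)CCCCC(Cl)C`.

The parent chain contains 7 carbons (heptane).
The numbering direction is chosen so that the substituent locant set {1,1,6} is lower than {2,7,7} at the first point of difference.
This places a bromo group at C-1; chloro groups at C-1 and C-6.
Substituent prefixes are cited in alphabetical order (multiplying prefixes like di-/tri- are ignored for ordering).
Putting it together: 1-bromo-1,6-dichloroheptane.

1-bromo-1,6-dichloroheptane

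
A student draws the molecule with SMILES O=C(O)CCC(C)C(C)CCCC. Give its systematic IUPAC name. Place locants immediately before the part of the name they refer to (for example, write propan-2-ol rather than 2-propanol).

4,5-dimethylnonanoic acid

The longest carbon chain that includes the –COOH group has 9 carbons, so the parent hydride is nonane.
The highest-priority functional group is a carboxylic acid (terminal –COOH), so the name ends in -oic acid.
The numbering direction is chosen so that the carboxylic acid carbon is C-1 by definition.
With this numbering: methyl groups at C-4 and C-5.
The name is 4,5-dimethylnonanoic acid.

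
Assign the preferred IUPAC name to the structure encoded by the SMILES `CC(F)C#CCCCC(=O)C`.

The longest chain bearing the carbonyl and the multiple bond is 9 carbons long (nonane).
The principal characteristic group is a ketone (C=O on an internal carbon), named with the suffix -one.
The chain contains a C≡C triple bond, so the unsaturation ending is -yne.
Number the chain so that numbering from this end puts the carbonyl group at C-2 rather than C-8.
This places the carbonyl at C-2; the triple bond between C-6 and C-7; a fluoro group at C-8.
Putting it together: 8-fluoronon-6-yn-2-one.

8-fluoronon-6-yn-2-one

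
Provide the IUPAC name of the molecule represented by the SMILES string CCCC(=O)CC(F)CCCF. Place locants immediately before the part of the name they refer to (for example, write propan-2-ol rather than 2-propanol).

The longest chain bearing the carbonyl is 9 carbons long (nonane).
The principal characteristic group is a ketone (C=O on an internal carbon), named with the suffix -one.
The numbering direction is chosen so that numbering from this end puts the carbonyl group at C-4 rather than C-6.
This places the carbonyl at C-4; fluoro groups at C-6 and C-9.
Assembling the pieces gives 6,9-difluorononan-4-one.

6,9-difluorononan-4-one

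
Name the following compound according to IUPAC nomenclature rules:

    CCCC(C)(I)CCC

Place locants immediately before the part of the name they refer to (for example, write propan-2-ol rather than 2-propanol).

The longest continuous carbon chain has 7 atoms, so the parent hydride is heptane.
Numbering from either end gives identical locants here.
With this numbering: an iodo group at C-4; a methyl group at C-4.
Prefixes are listed alphabetically: iodo, methyl.
The name is 4-iodo-4-methylheptane.

4-iodo-4-methylheptane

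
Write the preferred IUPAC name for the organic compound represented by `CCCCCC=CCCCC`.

undec-5-ene

Counting along the main chain through the multiple bond gives 11 carbons: the parent is undecane.
There is one C=C double bond, indicated by the ending -ene.
Choose the numbering such that numbering from this end puts the double bond at C-5 rather than C-6.
This places the double bond between C-5 and C-6.
Assembling the pieces gives undec-5-ene.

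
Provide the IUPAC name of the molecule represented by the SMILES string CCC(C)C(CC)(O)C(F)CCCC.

Counting along the main chain through the –OH group gives 9 carbons: the parent is nonane.
The highest-priority functional group is an alcohol (–OH), so the name ends in -ol.
Choose the numbering such that numbering from this end puts the hydroxyl group at C-4 rather than C-6.
This places the hydroxyl at C-4; an ethyl group at C-4; a fluoro group at C-5; a methyl group at C-3.
Substituent prefixes are cited in alphabetical order (multiplying prefixes like di-/tri- are ignored for ordering).
Putting it together: 4-ethyl-5-fluoro-3-methylnonan-4-ol.

4-ethyl-5-fluoro-3-methylnonan-4-ol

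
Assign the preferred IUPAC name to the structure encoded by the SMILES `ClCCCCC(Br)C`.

5-bromo-1-chlorohexane

The longest carbon chain is 6 atoms: the parent is hexane.
The numbering direction is chosen so that the substituent locant set {1,5} is lower than {2,6} at the first point of difference.
With this numbering: a bromo group at C-5; a chloro group at C-1.
Substituent prefixes are cited in alphabetical order (multiplying prefixes like di-/tri- are ignored for ordering).
The name is 5-bromo-1-chlorohexane.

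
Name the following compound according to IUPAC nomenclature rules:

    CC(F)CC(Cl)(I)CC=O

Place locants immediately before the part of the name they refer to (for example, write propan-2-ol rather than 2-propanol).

The longest carbon chain that includes the –CHO group has 6 carbons, so the parent hydride is hexane.
The highest-priority functional group is an aldehyde (terminal –CHO), so the name ends in -al.
The numbering direction is chosen so that the aldehyde carbon is C-1 by definition.
This places a chloro group at C-3; a fluoro group at C-5; an iodo group at C-3.
Substituent prefixes are cited in alphabetical order (multiplying prefixes like di-/tri- are ignored for ordering).
The name is 3-chloro-5-fluoro-3-iodohexanal.

3-chloro-5-fluoro-3-iodohexanal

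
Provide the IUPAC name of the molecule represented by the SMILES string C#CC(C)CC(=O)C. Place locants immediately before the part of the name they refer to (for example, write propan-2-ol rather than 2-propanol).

4-methylhex-5-yn-2-one

The longest carbon chain that includes the carbonyl and the multiple bond has 6 carbons, so the parent hydride is hexane.
The principal characteristic group is a ketone (C=O on an internal carbon), named with the suffix -one.
A C≡C triple bond in the chain gives the infix -yne-.
Choose the numbering such that numbering from this end puts the carbonyl group at C-2 rather than C-5.
With this numbering: the carbonyl at C-2; the triple bond between C-5 and C-6; a methyl group at C-4.
Putting it together: 4-methylhex-5-yn-2-one.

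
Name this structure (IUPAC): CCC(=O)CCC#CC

The longest carbon chain that includes the carbonyl and the multiple bond has 8 carbons, so the parent hydride is octane.
The highest-priority functional group is a ketone (C=O on an internal carbon), so the name ends in -one.
The chain contains a C≡C triple bond, so the unsaturation ending is -yne.
Choose the numbering such that numbering from this end puts the carbonyl group at C-3 rather than C-6.
This places the carbonyl at C-3; the triple bond between C-6 and C-7.
Putting it together: oct-6-yn-3-one.

oct-6-yn-3-one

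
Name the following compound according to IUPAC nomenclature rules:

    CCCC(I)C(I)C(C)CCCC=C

Counting along the main chain through the multiple bond gives 11 carbons: the parent is undecane.
The chain contains a C=C double bond, so the unsaturation ending is -ene.
The numbering direction is chosen so that numbering from this end puts the double bond at C-1 rather than C-10.
That gives the double bond between C-1 and C-2; iodo groups at C-7 and C-8; a methyl group at C-6.
Substituent prefixes are cited in alphabetical order (multiplying prefixes like di-/tri- are ignored for ordering).
The name is 7,8-diiodo-6-methylundec-1-ene.

7,8-diiodo-6-methylundec-1-ene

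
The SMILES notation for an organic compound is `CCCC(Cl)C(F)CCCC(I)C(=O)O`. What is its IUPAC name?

Counting along the main chain through the –COOH group gives 10 carbons: the parent is decane.
A carboxylic acid (terminal –COOH) is the principal characteristic group, giving the suffix -oic acid.
Number the chain so that the carboxylic acid carbon is C-1 by definition.
This places a chloro group at C-7; a fluoro group at C-6; an iodo group at C-2.
The substituents are ordered alphabetically, ignoring any di-/tri- multipliers.
The name is 7-chloro-6-fluoro-2-iododecanoic acid.

7-chloro-6-fluoro-2-iododecanoic acid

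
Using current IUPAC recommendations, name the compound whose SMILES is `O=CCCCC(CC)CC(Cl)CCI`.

The longest chain bearing the –CHO group is 9 carbons long (nonane).
An aldehyde (terminal –CHO) is the principal characteristic group, giving the suffix -al.
Number the chain so that the aldehyde carbon is C-1 by definition.
With this numbering: a chloro group at C-7; an ethyl group at C-5; an iodo group at C-9.
The substituents are ordered alphabetically, ignoring any di-/tri- multipliers.
The name is 7-chloro-5-ethyl-9-iodononanal.

7-chloro-5-ethyl-9-iodononanal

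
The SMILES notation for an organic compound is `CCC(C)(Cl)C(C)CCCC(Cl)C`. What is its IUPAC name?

2,7-dichloro-6,7-dimethylnonane

The longest carbon chain is 9 atoms: the parent is nonane.
Number the chain so that the substituent locant set {2,6,7,7} is lower than {3,3,4,8} at the first point of difference.
That gives chloro groups at C-2 and C-7; methyl groups at C-6 and C-7.
Substituent prefixes are cited in alphabetical order (multiplying prefixes like di-/tri- are ignored for ordering).
Assembling the pieces gives 2,7-dichloro-6,7-dimethylnonane.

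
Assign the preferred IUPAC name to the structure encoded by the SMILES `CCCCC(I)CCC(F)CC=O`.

Counting along the main chain through the –CHO group gives 10 carbons: the parent is decane.
The highest-priority functional group is an aldehyde (terminal –CHO), so the name ends in -al.
Number the chain so that the aldehyde carbon is C-1 by definition.
That gives a fluoro group at C-3; an iodo group at C-6.
Prefixes are listed alphabetically: fluoro, iodo.
Putting it together: 3-fluoro-6-iododecanal.

3-fluoro-6-iododecanal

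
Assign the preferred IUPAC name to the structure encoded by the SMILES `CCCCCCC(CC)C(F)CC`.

4-ethyl-3-fluorodecane

The parent chain contains 10 carbons (decane).
The numbering direction is chosen so that the substituent locant set {3,4} is lower than {7,8} at the first point of difference.
That gives an ethyl group at C-4; a fluoro group at C-3.
The substituents are ordered alphabetically, ignoring any di-/tri- multipliers.
Assembling the pieces gives 4-ethyl-3-fluorodecane.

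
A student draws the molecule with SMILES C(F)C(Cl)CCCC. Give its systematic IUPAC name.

2-chloro-1-fluorohexane

The longest continuous carbon chain has 6 atoms, so the parent hydride is hexane.
Number the chain so that the substituent locant set {1,2} is lower than {5,6} at the first point of difference.
This places a chloro group at C-2; a fluoro group at C-1.
Prefixes are listed alphabetically: chloro, fluoro.
The name is 2-chloro-1-fluorohexane.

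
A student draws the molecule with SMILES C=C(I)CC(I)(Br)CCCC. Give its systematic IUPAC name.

The longest carbon chain that includes the multiple bond has 8 carbons, so the parent hydride is octane.
The chain contains a C=C double bond, so the unsaturation ending is -ene.
The numbering direction is chosen so that numbering from this end puts the double bond at C-1 rather than C-7.
This places the double bond between C-1 and C-2; a bromo group at C-4; iodo groups at C-2 and C-4.
Prefixes are listed alphabetically: bromo, iodo.
The name is 4-bromo-2,4-diiodooct-1-ene.

4-bromo-2,4-diiodooct-1-ene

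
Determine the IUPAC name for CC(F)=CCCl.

The longest carbon chain that includes the multiple bond has 4 carbons, so the parent hydride is butane.
A C=C double bond in the chain gives the infix -ene-.
Number the chain so that the substituent locant set {1,3} is lower than {2,4} at the first point of difference.
This places the double bond between C-2 and C-3; a chloro group at C-1; a fluoro group at C-3.
Prefixes are listed alphabetically: chloro, fluoro.
The name is 1-chloro-3-fluorobut-2-ene.

1-chloro-3-fluorobut-2-ene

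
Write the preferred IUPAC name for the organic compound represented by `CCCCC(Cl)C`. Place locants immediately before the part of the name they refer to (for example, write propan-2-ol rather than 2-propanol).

2-chlorohexane

The longest continuous carbon chain has 6 atoms, so the parent hydride is hexane.
Number the chain so that the substituent locant set {2} is lower than {5} at the first point of difference.
With this numbering: a chloro group at C-2.
Putting it together: 2-chlorohexane.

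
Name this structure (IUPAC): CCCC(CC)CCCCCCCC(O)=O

The longest carbon chain that includes the –COOH group has 12 carbons, so the parent hydride is dodecane.
The principal characteristic group is a carboxylic acid (terminal –COOH), named with the suffix -oic acid.
Choose the numbering such that the carboxylic acid carbon is C-1 by definition.
With this numbering: an ethyl group at C-9.
The name is 9-ethyldodecanoic acid.

9-ethyldodecanoic acid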